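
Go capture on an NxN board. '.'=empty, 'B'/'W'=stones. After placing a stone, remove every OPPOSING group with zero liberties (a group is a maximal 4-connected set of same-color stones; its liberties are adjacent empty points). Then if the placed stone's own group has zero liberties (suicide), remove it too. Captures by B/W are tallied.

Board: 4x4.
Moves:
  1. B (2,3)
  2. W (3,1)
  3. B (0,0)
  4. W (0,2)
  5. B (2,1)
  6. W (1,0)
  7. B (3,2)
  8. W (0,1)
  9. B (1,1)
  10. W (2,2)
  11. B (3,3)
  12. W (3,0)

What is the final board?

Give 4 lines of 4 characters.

Move 1: B@(2,3) -> caps B=0 W=0
Move 2: W@(3,1) -> caps B=0 W=0
Move 3: B@(0,0) -> caps B=0 W=0
Move 4: W@(0,2) -> caps B=0 W=0
Move 5: B@(2,1) -> caps B=0 W=0
Move 6: W@(1,0) -> caps B=0 W=0
Move 7: B@(3,2) -> caps B=0 W=0
Move 8: W@(0,1) -> caps B=0 W=1
Move 9: B@(1,1) -> caps B=0 W=1
Move 10: W@(2,2) -> caps B=0 W=1
Move 11: B@(3,3) -> caps B=0 W=1
Move 12: W@(3,0) -> caps B=0 W=1

Answer: .WW.
WB..
.BWB
WWBB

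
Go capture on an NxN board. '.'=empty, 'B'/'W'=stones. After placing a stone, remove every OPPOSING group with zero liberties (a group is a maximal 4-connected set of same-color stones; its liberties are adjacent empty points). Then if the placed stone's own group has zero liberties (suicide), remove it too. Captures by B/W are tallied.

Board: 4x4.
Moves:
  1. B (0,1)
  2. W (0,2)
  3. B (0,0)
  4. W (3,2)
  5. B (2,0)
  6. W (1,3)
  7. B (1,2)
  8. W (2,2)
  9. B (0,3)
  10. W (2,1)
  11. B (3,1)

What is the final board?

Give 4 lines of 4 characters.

Move 1: B@(0,1) -> caps B=0 W=0
Move 2: W@(0,2) -> caps B=0 W=0
Move 3: B@(0,0) -> caps B=0 W=0
Move 4: W@(3,2) -> caps B=0 W=0
Move 5: B@(2,0) -> caps B=0 W=0
Move 6: W@(1,3) -> caps B=0 W=0
Move 7: B@(1,2) -> caps B=0 W=0
Move 8: W@(2,2) -> caps B=0 W=0
Move 9: B@(0,3) -> caps B=1 W=0
Move 10: W@(2,1) -> caps B=1 W=0
Move 11: B@(3,1) -> caps B=1 W=0

Answer: BB.B
..BW
BWW.
.BW.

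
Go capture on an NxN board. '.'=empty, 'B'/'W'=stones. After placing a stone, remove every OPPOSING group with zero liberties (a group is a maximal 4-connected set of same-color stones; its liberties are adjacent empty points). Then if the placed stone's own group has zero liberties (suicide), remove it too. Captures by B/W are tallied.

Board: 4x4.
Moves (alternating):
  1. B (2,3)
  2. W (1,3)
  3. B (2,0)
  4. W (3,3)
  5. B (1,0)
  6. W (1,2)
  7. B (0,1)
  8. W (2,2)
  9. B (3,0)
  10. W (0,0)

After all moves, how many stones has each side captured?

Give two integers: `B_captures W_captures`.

Answer: 0 1

Derivation:
Move 1: B@(2,3) -> caps B=0 W=0
Move 2: W@(1,3) -> caps B=0 W=0
Move 3: B@(2,0) -> caps B=0 W=0
Move 4: W@(3,3) -> caps B=0 W=0
Move 5: B@(1,0) -> caps B=0 W=0
Move 6: W@(1,2) -> caps B=0 W=0
Move 7: B@(0,1) -> caps B=0 W=0
Move 8: W@(2,2) -> caps B=0 W=1
Move 9: B@(3,0) -> caps B=0 W=1
Move 10: W@(0,0) -> caps B=0 W=1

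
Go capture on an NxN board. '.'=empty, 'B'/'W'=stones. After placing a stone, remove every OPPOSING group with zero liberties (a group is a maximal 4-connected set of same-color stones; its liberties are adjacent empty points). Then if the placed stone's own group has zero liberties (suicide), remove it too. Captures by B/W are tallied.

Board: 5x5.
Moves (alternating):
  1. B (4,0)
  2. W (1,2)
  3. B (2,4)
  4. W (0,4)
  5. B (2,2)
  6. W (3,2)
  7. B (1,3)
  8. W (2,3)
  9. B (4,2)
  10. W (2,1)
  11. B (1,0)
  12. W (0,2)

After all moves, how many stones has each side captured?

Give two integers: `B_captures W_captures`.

Answer: 0 1

Derivation:
Move 1: B@(4,0) -> caps B=0 W=0
Move 2: W@(1,2) -> caps B=0 W=0
Move 3: B@(2,4) -> caps B=0 W=0
Move 4: W@(0,4) -> caps B=0 W=0
Move 5: B@(2,2) -> caps B=0 W=0
Move 6: W@(3,2) -> caps B=0 W=0
Move 7: B@(1,3) -> caps B=0 W=0
Move 8: W@(2,3) -> caps B=0 W=0
Move 9: B@(4,2) -> caps B=0 W=0
Move 10: W@(2,1) -> caps B=0 W=1
Move 11: B@(1,0) -> caps B=0 W=1
Move 12: W@(0,2) -> caps B=0 W=1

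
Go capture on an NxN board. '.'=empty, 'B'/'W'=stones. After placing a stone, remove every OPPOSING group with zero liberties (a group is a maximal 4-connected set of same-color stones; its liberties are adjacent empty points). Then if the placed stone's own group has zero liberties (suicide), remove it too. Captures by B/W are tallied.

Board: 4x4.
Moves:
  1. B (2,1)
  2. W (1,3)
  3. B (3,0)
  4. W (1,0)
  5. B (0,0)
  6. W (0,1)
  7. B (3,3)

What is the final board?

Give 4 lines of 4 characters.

Answer: .W..
W..W
.B..
B..B

Derivation:
Move 1: B@(2,1) -> caps B=0 W=0
Move 2: W@(1,3) -> caps B=0 W=0
Move 3: B@(3,0) -> caps B=0 W=0
Move 4: W@(1,0) -> caps B=0 W=0
Move 5: B@(0,0) -> caps B=0 W=0
Move 6: W@(0,1) -> caps B=0 W=1
Move 7: B@(3,3) -> caps B=0 W=1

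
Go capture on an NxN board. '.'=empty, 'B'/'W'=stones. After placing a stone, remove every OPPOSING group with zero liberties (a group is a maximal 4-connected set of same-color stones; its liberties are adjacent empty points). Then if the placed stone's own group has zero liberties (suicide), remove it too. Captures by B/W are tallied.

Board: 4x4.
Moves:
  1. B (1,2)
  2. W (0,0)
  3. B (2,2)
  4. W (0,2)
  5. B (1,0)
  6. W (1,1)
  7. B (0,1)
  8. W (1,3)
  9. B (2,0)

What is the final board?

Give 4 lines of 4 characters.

Move 1: B@(1,2) -> caps B=0 W=0
Move 2: W@(0,0) -> caps B=0 W=0
Move 3: B@(2,2) -> caps B=0 W=0
Move 4: W@(0,2) -> caps B=0 W=0
Move 5: B@(1,0) -> caps B=0 W=0
Move 6: W@(1,1) -> caps B=0 W=0
Move 7: B@(0,1) -> caps B=1 W=0
Move 8: W@(1,3) -> caps B=1 W=0
Move 9: B@(2,0) -> caps B=1 W=0

Answer: .BW.
BWBW
B.B.
....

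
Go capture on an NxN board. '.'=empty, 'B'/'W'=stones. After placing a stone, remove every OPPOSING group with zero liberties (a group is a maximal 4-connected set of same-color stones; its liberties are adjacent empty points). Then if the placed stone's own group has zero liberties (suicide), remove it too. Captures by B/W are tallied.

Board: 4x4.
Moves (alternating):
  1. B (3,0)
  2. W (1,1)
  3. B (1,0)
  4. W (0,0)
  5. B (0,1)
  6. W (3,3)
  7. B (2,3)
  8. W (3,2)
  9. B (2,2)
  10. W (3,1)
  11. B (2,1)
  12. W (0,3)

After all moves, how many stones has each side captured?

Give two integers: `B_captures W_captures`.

Answer: 4 0

Derivation:
Move 1: B@(3,0) -> caps B=0 W=0
Move 2: W@(1,1) -> caps B=0 W=0
Move 3: B@(1,0) -> caps B=0 W=0
Move 4: W@(0,0) -> caps B=0 W=0
Move 5: B@(0,1) -> caps B=1 W=0
Move 6: W@(3,3) -> caps B=1 W=0
Move 7: B@(2,3) -> caps B=1 W=0
Move 8: W@(3,2) -> caps B=1 W=0
Move 9: B@(2,2) -> caps B=1 W=0
Move 10: W@(3,1) -> caps B=1 W=0
Move 11: B@(2,1) -> caps B=4 W=0
Move 12: W@(0,3) -> caps B=4 W=0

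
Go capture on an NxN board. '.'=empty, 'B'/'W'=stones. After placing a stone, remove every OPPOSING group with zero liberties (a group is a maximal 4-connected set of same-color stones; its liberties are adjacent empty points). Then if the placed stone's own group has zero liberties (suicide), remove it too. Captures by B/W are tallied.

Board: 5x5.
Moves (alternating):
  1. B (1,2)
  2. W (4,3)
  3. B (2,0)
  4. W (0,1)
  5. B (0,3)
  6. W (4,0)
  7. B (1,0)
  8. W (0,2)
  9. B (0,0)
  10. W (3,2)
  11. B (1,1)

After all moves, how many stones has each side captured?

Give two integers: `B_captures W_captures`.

Move 1: B@(1,2) -> caps B=0 W=0
Move 2: W@(4,3) -> caps B=0 W=0
Move 3: B@(2,0) -> caps B=0 W=0
Move 4: W@(0,1) -> caps B=0 W=0
Move 5: B@(0,3) -> caps B=0 W=0
Move 6: W@(4,0) -> caps B=0 W=0
Move 7: B@(1,0) -> caps B=0 W=0
Move 8: W@(0,2) -> caps B=0 W=0
Move 9: B@(0,0) -> caps B=0 W=0
Move 10: W@(3,2) -> caps B=0 W=0
Move 11: B@(1,1) -> caps B=2 W=0

Answer: 2 0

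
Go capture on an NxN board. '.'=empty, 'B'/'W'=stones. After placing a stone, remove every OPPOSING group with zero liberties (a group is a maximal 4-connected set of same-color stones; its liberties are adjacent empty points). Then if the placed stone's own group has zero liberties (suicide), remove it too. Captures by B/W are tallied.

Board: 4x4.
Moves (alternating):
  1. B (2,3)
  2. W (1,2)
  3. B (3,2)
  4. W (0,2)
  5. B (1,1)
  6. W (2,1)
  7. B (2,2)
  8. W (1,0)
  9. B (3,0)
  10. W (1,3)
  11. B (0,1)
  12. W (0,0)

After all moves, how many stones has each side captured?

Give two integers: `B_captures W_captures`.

Answer: 0 2

Derivation:
Move 1: B@(2,3) -> caps B=0 W=0
Move 2: W@(1,2) -> caps B=0 W=0
Move 3: B@(3,2) -> caps B=0 W=0
Move 4: W@(0,2) -> caps B=0 W=0
Move 5: B@(1,1) -> caps B=0 W=0
Move 6: W@(2,1) -> caps B=0 W=0
Move 7: B@(2,2) -> caps B=0 W=0
Move 8: W@(1,0) -> caps B=0 W=0
Move 9: B@(3,0) -> caps B=0 W=0
Move 10: W@(1,3) -> caps B=0 W=0
Move 11: B@(0,1) -> caps B=0 W=0
Move 12: W@(0,0) -> caps B=0 W=2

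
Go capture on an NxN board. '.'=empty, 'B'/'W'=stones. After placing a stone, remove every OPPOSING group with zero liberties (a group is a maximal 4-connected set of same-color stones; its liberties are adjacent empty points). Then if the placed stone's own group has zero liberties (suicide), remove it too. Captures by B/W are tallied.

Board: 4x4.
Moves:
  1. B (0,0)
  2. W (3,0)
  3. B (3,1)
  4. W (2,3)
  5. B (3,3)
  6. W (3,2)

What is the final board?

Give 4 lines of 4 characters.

Answer: B...
....
...W
WBW.

Derivation:
Move 1: B@(0,0) -> caps B=0 W=0
Move 2: W@(3,0) -> caps B=0 W=0
Move 3: B@(3,1) -> caps B=0 W=0
Move 4: W@(2,3) -> caps B=0 W=0
Move 5: B@(3,3) -> caps B=0 W=0
Move 6: W@(3,2) -> caps B=0 W=1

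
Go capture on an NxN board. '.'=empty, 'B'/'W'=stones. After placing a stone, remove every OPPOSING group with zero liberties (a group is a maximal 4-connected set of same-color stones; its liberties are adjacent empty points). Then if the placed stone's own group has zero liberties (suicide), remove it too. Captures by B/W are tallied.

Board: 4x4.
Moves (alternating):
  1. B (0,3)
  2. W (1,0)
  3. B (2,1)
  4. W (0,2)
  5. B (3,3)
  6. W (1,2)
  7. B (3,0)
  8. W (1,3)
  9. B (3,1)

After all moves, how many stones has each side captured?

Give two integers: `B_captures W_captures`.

Move 1: B@(0,3) -> caps B=0 W=0
Move 2: W@(1,0) -> caps B=0 W=0
Move 3: B@(2,1) -> caps B=0 W=0
Move 4: W@(0,2) -> caps B=0 W=0
Move 5: B@(3,3) -> caps B=0 W=0
Move 6: W@(1,2) -> caps B=0 W=0
Move 7: B@(3,0) -> caps B=0 W=0
Move 8: W@(1,3) -> caps B=0 W=1
Move 9: B@(3,1) -> caps B=0 W=1

Answer: 0 1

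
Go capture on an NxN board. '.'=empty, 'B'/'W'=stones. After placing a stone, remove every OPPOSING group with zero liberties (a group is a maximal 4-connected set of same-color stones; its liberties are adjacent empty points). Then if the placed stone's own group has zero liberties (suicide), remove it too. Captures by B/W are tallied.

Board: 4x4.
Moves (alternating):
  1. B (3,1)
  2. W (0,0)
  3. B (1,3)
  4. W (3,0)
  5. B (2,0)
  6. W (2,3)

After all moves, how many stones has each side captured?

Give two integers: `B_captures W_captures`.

Move 1: B@(3,1) -> caps B=0 W=0
Move 2: W@(0,0) -> caps B=0 W=0
Move 3: B@(1,3) -> caps B=0 W=0
Move 4: W@(3,0) -> caps B=0 W=0
Move 5: B@(2,0) -> caps B=1 W=0
Move 6: W@(2,3) -> caps B=1 W=0

Answer: 1 0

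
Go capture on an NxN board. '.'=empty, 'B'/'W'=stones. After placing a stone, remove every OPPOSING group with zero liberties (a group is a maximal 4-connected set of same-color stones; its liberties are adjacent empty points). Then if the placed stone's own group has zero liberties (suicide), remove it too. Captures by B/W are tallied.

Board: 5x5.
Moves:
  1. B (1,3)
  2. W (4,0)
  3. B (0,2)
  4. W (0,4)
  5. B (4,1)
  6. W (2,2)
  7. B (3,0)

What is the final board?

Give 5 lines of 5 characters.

Move 1: B@(1,3) -> caps B=0 W=0
Move 2: W@(4,0) -> caps B=0 W=0
Move 3: B@(0,2) -> caps B=0 W=0
Move 4: W@(0,4) -> caps B=0 W=0
Move 5: B@(4,1) -> caps B=0 W=0
Move 6: W@(2,2) -> caps B=0 W=0
Move 7: B@(3,0) -> caps B=1 W=0

Answer: ..B.W
...B.
..W..
B....
.B...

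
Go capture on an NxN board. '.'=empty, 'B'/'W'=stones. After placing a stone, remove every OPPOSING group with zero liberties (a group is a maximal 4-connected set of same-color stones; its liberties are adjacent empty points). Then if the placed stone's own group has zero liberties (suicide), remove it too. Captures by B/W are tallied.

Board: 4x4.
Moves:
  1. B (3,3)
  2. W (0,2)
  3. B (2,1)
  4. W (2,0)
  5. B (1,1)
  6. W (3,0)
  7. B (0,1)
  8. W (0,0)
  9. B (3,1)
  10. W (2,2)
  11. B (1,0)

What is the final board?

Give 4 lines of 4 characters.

Answer: .BW.
BB..
.BW.
.B.B

Derivation:
Move 1: B@(3,3) -> caps B=0 W=0
Move 2: W@(0,2) -> caps B=0 W=0
Move 3: B@(2,1) -> caps B=0 W=0
Move 4: W@(2,0) -> caps B=0 W=0
Move 5: B@(1,1) -> caps B=0 W=0
Move 6: W@(3,0) -> caps B=0 W=0
Move 7: B@(0,1) -> caps B=0 W=0
Move 8: W@(0,0) -> caps B=0 W=0
Move 9: B@(3,1) -> caps B=0 W=0
Move 10: W@(2,2) -> caps B=0 W=0
Move 11: B@(1,0) -> caps B=3 W=0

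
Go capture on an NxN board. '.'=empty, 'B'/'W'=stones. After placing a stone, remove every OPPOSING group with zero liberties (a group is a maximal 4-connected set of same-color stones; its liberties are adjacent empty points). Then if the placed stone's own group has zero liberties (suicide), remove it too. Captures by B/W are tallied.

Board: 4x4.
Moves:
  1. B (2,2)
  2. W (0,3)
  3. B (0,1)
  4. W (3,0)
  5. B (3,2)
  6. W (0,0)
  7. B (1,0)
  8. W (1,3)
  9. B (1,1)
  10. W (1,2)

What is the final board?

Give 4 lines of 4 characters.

Answer: .B.W
BBWW
..B.
W.B.

Derivation:
Move 1: B@(2,2) -> caps B=0 W=0
Move 2: W@(0,3) -> caps B=0 W=0
Move 3: B@(0,1) -> caps B=0 W=0
Move 4: W@(3,0) -> caps B=0 W=0
Move 5: B@(3,2) -> caps B=0 W=0
Move 6: W@(0,0) -> caps B=0 W=0
Move 7: B@(1,0) -> caps B=1 W=0
Move 8: W@(1,3) -> caps B=1 W=0
Move 9: B@(1,1) -> caps B=1 W=0
Move 10: W@(1,2) -> caps B=1 W=0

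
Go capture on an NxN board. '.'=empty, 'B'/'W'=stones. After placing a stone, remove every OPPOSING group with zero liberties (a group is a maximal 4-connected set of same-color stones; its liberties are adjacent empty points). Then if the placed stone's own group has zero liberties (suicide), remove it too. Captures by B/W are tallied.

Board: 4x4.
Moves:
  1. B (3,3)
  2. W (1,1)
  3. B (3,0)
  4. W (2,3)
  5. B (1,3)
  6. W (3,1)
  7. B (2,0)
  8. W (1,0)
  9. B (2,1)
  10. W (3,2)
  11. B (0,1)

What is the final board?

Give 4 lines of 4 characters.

Move 1: B@(3,3) -> caps B=0 W=0
Move 2: W@(1,1) -> caps B=0 W=0
Move 3: B@(3,0) -> caps B=0 W=0
Move 4: W@(2,3) -> caps B=0 W=0
Move 5: B@(1,3) -> caps B=0 W=0
Move 6: W@(3,1) -> caps B=0 W=0
Move 7: B@(2,0) -> caps B=0 W=0
Move 8: W@(1,0) -> caps B=0 W=0
Move 9: B@(2,1) -> caps B=0 W=0
Move 10: W@(3,2) -> caps B=0 W=1
Move 11: B@(0,1) -> caps B=0 W=1

Answer: .B..
WW.B
BB.W
BWW.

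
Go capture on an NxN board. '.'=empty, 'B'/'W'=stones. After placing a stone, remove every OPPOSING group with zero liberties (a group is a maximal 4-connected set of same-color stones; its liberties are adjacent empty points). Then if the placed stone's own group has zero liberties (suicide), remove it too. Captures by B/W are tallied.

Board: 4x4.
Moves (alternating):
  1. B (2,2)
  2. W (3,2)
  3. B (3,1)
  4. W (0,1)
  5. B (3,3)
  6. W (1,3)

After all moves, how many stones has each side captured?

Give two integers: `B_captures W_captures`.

Answer: 1 0

Derivation:
Move 1: B@(2,2) -> caps B=0 W=0
Move 2: W@(3,2) -> caps B=0 W=0
Move 3: B@(3,1) -> caps B=0 W=0
Move 4: W@(0,1) -> caps B=0 W=0
Move 5: B@(3,3) -> caps B=1 W=0
Move 6: W@(1,3) -> caps B=1 W=0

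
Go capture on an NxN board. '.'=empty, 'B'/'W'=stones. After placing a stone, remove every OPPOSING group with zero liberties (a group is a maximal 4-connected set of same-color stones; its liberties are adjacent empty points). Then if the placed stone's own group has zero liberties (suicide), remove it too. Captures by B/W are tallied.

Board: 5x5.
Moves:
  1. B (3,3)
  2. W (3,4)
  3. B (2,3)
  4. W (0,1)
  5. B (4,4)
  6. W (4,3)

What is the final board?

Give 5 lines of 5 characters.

Answer: .W...
.....
...B.
...BW
...W.

Derivation:
Move 1: B@(3,3) -> caps B=0 W=0
Move 2: W@(3,4) -> caps B=0 W=0
Move 3: B@(2,3) -> caps B=0 W=0
Move 4: W@(0,1) -> caps B=0 W=0
Move 5: B@(4,4) -> caps B=0 W=0
Move 6: W@(4,3) -> caps B=0 W=1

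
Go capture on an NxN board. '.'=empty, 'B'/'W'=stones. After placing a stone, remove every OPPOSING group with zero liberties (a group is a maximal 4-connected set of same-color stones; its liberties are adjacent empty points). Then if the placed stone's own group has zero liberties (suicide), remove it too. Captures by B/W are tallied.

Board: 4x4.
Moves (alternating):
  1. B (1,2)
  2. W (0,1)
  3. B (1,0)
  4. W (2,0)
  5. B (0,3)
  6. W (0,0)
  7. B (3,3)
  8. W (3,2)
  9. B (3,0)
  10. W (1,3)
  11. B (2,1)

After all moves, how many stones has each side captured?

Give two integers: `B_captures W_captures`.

Answer: 1 0

Derivation:
Move 1: B@(1,2) -> caps B=0 W=0
Move 2: W@(0,1) -> caps B=0 W=0
Move 3: B@(1,0) -> caps B=0 W=0
Move 4: W@(2,0) -> caps B=0 W=0
Move 5: B@(0,3) -> caps B=0 W=0
Move 6: W@(0,0) -> caps B=0 W=0
Move 7: B@(3,3) -> caps B=0 W=0
Move 8: W@(3,2) -> caps B=0 W=0
Move 9: B@(3,0) -> caps B=0 W=0
Move 10: W@(1,3) -> caps B=0 W=0
Move 11: B@(2,1) -> caps B=1 W=0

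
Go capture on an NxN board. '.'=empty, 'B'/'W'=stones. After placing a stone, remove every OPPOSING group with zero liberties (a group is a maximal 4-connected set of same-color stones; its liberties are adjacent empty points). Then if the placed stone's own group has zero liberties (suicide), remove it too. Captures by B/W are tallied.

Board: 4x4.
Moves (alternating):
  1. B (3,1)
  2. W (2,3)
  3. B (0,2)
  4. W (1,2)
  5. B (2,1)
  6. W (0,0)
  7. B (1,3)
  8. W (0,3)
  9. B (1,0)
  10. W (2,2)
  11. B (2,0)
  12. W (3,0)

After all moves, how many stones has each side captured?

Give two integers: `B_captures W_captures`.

Answer: 0 1

Derivation:
Move 1: B@(3,1) -> caps B=0 W=0
Move 2: W@(2,3) -> caps B=0 W=0
Move 3: B@(0,2) -> caps B=0 W=0
Move 4: W@(1,2) -> caps B=0 W=0
Move 5: B@(2,1) -> caps B=0 W=0
Move 6: W@(0,0) -> caps B=0 W=0
Move 7: B@(1,3) -> caps B=0 W=0
Move 8: W@(0,3) -> caps B=0 W=1
Move 9: B@(1,0) -> caps B=0 W=1
Move 10: W@(2,2) -> caps B=0 W=1
Move 11: B@(2,0) -> caps B=0 W=1
Move 12: W@(3,0) -> caps B=0 W=1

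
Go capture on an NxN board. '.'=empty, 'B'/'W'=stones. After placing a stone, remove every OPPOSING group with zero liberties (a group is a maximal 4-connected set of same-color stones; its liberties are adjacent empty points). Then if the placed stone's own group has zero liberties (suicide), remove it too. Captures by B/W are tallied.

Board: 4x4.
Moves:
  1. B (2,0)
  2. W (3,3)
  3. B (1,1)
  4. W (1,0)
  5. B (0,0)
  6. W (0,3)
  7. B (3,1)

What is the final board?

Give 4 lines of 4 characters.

Answer: B..W
.B..
B...
.B.W

Derivation:
Move 1: B@(2,0) -> caps B=0 W=0
Move 2: W@(3,3) -> caps B=0 W=0
Move 3: B@(1,1) -> caps B=0 W=0
Move 4: W@(1,0) -> caps B=0 W=0
Move 5: B@(0,0) -> caps B=1 W=0
Move 6: W@(0,3) -> caps B=1 W=0
Move 7: B@(3,1) -> caps B=1 W=0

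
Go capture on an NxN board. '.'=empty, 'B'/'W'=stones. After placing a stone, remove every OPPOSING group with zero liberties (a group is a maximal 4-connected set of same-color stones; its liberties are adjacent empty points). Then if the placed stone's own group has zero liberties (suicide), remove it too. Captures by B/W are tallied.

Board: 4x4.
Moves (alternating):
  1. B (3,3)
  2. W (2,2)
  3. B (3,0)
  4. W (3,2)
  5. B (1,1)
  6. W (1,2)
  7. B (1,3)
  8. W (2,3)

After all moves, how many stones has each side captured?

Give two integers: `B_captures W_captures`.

Answer: 0 1

Derivation:
Move 1: B@(3,3) -> caps B=0 W=0
Move 2: W@(2,2) -> caps B=0 W=0
Move 3: B@(3,0) -> caps B=0 W=0
Move 4: W@(3,2) -> caps B=0 W=0
Move 5: B@(1,1) -> caps B=0 W=0
Move 6: W@(1,2) -> caps B=0 W=0
Move 7: B@(1,3) -> caps B=0 W=0
Move 8: W@(2,3) -> caps B=0 W=1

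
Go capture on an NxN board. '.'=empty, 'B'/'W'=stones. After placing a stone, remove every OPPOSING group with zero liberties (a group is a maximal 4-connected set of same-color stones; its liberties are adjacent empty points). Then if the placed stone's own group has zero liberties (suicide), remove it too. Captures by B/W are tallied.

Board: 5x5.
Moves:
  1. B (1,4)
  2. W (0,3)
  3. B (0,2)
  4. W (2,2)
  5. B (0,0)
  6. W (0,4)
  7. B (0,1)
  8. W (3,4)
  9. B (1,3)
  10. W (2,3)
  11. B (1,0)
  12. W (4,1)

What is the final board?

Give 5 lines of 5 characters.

Answer: BBB..
B..BB
..WW.
....W
.W...

Derivation:
Move 1: B@(1,4) -> caps B=0 W=0
Move 2: W@(0,3) -> caps B=0 W=0
Move 3: B@(0,2) -> caps B=0 W=0
Move 4: W@(2,2) -> caps B=0 W=0
Move 5: B@(0,0) -> caps B=0 W=0
Move 6: W@(0,4) -> caps B=0 W=0
Move 7: B@(0,1) -> caps B=0 W=0
Move 8: W@(3,4) -> caps B=0 W=0
Move 9: B@(1,3) -> caps B=2 W=0
Move 10: W@(2,3) -> caps B=2 W=0
Move 11: B@(1,0) -> caps B=2 W=0
Move 12: W@(4,1) -> caps B=2 W=0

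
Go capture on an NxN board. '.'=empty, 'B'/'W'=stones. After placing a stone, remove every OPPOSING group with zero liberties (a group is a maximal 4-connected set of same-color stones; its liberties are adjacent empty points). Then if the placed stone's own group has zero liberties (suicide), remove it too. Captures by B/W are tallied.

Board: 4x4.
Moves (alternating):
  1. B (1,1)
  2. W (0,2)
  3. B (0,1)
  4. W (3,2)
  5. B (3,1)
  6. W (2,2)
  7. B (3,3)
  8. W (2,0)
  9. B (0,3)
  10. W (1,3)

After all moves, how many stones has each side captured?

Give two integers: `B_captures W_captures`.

Move 1: B@(1,1) -> caps B=0 W=0
Move 2: W@(0,2) -> caps B=0 W=0
Move 3: B@(0,1) -> caps B=0 W=0
Move 4: W@(3,2) -> caps B=0 W=0
Move 5: B@(3,1) -> caps B=0 W=0
Move 6: W@(2,2) -> caps B=0 W=0
Move 7: B@(3,3) -> caps B=0 W=0
Move 8: W@(2,0) -> caps B=0 W=0
Move 9: B@(0,3) -> caps B=0 W=0
Move 10: W@(1,3) -> caps B=0 W=1

Answer: 0 1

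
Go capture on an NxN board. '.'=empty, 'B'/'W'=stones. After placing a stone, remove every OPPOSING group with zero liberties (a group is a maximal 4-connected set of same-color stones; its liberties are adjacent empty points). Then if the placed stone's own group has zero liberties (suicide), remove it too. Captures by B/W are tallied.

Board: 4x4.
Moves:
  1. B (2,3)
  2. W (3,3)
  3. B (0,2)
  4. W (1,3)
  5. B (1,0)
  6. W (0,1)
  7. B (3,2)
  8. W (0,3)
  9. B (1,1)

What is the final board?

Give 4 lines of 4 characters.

Answer: .WBW
BB.W
...B
..B.

Derivation:
Move 1: B@(2,3) -> caps B=0 W=0
Move 2: W@(3,3) -> caps B=0 W=0
Move 3: B@(0,2) -> caps B=0 W=0
Move 4: W@(1,3) -> caps B=0 W=0
Move 5: B@(1,0) -> caps B=0 W=0
Move 6: W@(0,1) -> caps B=0 W=0
Move 7: B@(3,2) -> caps B=1 W=0
Move 8: W@(0,3) -> caps B=1 W=0
Move 9: B@(1,1) -> caps B=1 W=0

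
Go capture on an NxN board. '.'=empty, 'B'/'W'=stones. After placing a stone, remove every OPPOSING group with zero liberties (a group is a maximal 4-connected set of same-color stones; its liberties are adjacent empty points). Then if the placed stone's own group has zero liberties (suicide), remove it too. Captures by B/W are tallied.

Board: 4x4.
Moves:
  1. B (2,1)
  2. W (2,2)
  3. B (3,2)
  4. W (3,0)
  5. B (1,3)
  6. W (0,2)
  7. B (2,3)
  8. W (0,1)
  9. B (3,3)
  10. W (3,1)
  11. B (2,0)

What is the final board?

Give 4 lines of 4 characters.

Move 1: B@(2,1) -> caps B=0 W=0
Move 2: W@(2,2) -> caps B=0 W=0
Move 3: B@(3,2) -> caps B=0 W=0
Move 4: W@(3,0) -> caps B=0 W=0
Move 5: B@(1,3) -> caps B=0 W=0
Move 6: W@(0,2) -> caps B=0 W=0
Move 7: B@(2,3) -> caps B=0 W=0
Move 8: W@(0,1) -> caps B=0 W=0
Move 9: B@(3,3) -> caps B=0 W=0
Move 10: W@(3,1) -> caps B=0 W=0
Move 11: B@(2,0) -> caps B=2 W=0

Answer: .WW.
...B
BBWB
..BB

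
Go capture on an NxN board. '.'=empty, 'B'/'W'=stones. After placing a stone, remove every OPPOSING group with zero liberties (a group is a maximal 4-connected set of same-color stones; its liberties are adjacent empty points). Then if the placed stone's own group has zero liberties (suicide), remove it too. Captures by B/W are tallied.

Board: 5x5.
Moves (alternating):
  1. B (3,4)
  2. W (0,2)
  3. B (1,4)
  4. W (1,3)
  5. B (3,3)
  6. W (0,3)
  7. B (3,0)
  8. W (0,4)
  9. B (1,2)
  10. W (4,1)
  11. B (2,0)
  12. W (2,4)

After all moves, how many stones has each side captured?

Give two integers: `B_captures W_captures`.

Answer: 0 1

Derivation:
Move 1: B@(3,4) -> caps B=0 W=0
Move 2: W@(0,2) -> caps B=0 W=0
Move 3: B@(1,4) -> caps B=0 W=0
Move 4: W@(1,3) -> caps B=0 W=0
Move 5: B@(3,3) -> caps B=0 W=0
Move 6: W@(0,3) -> caps B=0 W=0
Move 7: B@(3,0) -> caps B=0 W=0
Move 8: W@(0,4) -> caps B=0 W=0
Move 9: B@(1,2) -> caps B=0 W=0
Move 10: W@(4,1) -> caps B=0 W=0
Move 11: B@(2,0) -> caps B=0 W=0
Move 12: W@(2,4) -> caps B=0 W=1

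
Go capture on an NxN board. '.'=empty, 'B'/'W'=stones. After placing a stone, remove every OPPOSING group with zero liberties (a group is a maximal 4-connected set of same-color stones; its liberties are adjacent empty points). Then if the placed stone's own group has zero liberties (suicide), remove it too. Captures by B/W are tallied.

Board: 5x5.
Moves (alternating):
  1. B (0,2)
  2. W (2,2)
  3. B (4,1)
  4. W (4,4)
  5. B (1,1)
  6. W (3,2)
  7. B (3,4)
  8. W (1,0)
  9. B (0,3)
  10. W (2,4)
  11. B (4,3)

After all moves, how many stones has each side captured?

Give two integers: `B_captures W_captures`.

Answer: 1 0

Derivation:
Move 1: B@(0,2) -> caps B=0 W=0
Move 2: W@(2,2) -> caps B=0 W=0
Move 3: B@(4,1) -> caps B=0 W=0
Move 4: W@(4,4) -> caps B=0 W=0
Move 5: B@(1,1) -> caps B=0 W=0
Move 6: W@(3,2) -> caps B=0 W=0
Move 7: B@(3,4) -> caps B=0 W=0
Move 8: W@(1,0) -> caps B=0 W=0
Move 9: B@(0,3) -> caps B=0 W=0
Move 10: W@(2,4) -> caps B=0 W=0
Move 11: B@(4,3) -> caps B=1 W=0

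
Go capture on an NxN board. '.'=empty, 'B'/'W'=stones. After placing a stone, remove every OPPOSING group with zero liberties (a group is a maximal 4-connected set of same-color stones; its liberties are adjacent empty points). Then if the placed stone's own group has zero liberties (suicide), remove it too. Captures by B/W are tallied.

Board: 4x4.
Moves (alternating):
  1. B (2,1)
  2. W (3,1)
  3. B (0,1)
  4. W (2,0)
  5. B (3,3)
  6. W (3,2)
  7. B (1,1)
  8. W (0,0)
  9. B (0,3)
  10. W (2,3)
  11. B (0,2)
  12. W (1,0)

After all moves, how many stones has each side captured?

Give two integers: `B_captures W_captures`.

Move 1: B@(2,1) -> caps B=0 W=0
Move 2: W@(3,1) -> caps B=0 W=0
Move 3: B@(0,1) -> caps B=0 W=0
Move 4: W@(2,0) -> caps B=0 W=0
Move 5: B@(3,3) -> caps B=0 W=0
Move 6: W@(3,2) -> caps B=0 W=0
Move 7: B@(1,1) -> caps B=0 W=0
Move 8: W@(0,0) -> caps B=0 W=0
Move 9: B@(0,3) -> caps B=0 W=0
Move 10: W@(2,3) -> caps B=0 W=1
Move 11: B@(0,2) -> caps B=0 W=1
Move 12: W@(1,0) -> caps B=0 W=1

Answer: 0 1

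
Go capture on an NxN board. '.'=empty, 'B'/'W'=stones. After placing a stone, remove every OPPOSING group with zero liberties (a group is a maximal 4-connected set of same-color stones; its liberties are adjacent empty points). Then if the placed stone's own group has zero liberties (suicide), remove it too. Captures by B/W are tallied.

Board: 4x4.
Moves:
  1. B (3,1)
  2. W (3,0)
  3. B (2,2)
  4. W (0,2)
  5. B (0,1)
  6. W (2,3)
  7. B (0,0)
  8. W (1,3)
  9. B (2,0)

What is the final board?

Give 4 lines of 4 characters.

Move 1: B@(3,1) -> caps B=0 W=0
Move 2: W@(3,0) -> caps B=0 W=0
Move 3: B@(2,2) -> caps B=0 W=0
Move 4: W@(0,2) -> caps B=0 W=0
Move 5: B@(0,1) -> caps B=0 W=0
Move 6: W@(2,3) -> caps B=0 W=0
Move 7: B@(0,0) -> caps B=0 W=0
Move 8: W@(1,3) -> caps B=0 W=0
Move 9: B@(2,0) -> caps B=1 W=0

Answer: BBW.
...W
B.BW
.B..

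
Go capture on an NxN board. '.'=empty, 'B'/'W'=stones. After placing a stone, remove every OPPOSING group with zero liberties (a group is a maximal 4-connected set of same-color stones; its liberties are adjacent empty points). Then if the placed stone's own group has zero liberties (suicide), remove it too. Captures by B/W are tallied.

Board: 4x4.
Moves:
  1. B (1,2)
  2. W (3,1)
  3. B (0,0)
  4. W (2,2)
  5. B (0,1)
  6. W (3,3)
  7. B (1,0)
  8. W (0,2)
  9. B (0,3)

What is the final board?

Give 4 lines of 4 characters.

Move 1: B@(1,2) -> caps B=0 W=0
Move 2: W@(3,1) -> caps B=0 W=0
Move 3: B@(0,0) -> caps B=0 W=0
Move 4: W@(2,2) -> caps B=0 W=0
Move 5: B@(0,1) -> caps B=0 W=0
Move 6: W@(3,3) -> caps B=0 W=0
Move 7: B@(1,0) -> caps B=0 W=0
Move 8: W@(0,2) -> caps B=0 W=0
Move 9: B@(0,3) -> caps B=1 W=0

Answer: BB.B
B.B.
..W.
.W.W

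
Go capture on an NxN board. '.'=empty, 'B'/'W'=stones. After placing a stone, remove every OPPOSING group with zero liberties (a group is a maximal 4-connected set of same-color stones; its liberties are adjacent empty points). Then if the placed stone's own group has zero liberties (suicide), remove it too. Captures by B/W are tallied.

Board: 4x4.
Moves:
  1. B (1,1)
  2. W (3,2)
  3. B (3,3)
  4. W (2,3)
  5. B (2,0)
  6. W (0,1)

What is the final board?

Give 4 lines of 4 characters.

Answer: .W..
.B..
B..W
..W.

Derivation:
Move 1: B@(1,1) -> caps B=0 W=0
Move 2: W@(3,2) -> caps B=0 W=0
Move 3: B@(3,3) -> caps B=0 W=0
Move 4: W@(2,3) -> caps B=0 W=1
Move 5: B@(2,0) -> caps B=0 W=1
Move 6: W@(0,1) -> caps B=0 W=1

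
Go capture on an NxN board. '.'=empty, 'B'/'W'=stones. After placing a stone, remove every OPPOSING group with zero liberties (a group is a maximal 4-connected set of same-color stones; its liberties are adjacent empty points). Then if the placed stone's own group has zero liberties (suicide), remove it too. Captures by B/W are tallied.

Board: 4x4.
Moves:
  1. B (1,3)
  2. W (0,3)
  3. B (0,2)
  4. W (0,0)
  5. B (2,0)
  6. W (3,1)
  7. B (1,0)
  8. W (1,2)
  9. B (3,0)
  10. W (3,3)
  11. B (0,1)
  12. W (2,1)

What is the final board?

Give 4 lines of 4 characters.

Answer: .BB.
B.WB
BW..
BW.W

Derivation:
Move 1: B@(1,3) -> caps B=0 W=0
Move 2: W@(0,3) -> caps B=0 W=0
Move 3: B@(0,2) -> caps B=1 W=0
Move 4: W@(0,0) -> caps B=1 W=0
Move 5: B@(2,0) -> caps B=1 W=0
Move 6: W@(3,1) -> caps B=1 W=0
Move 7: B@(1,0) -> caps B=1 W=0
Move 8: W@(1,2) -> caps B=1 W=0
Move 9: B@(3,0) -> caps B=1 W=0
Move 10: W@(3,3) -> caps B=1 W=0
Move 11: B@(0,1) -> caps B=2 W=0
Move 12: W@(2,1) -> caps B=2 W=0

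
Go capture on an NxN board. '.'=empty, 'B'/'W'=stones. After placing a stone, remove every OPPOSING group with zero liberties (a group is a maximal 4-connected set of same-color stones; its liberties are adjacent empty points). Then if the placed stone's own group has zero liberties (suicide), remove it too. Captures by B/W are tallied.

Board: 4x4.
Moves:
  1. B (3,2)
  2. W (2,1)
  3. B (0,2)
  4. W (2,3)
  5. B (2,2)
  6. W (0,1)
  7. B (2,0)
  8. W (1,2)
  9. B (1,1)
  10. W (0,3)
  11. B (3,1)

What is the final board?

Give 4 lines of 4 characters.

Answer: .W.W
.BW.
B.BW
.BB.

Derivation:
Move 1: B@(3,2) -> caps B=0 W=0
Move 2: W@(2,1) -> caps B=0 W=0
Move 3: B@(0,2) -> caps B=0 W=0
Move 4: W@(2,3) -> caps B=0 W=0
Move 5: B@(2,2) -> caps B=0 W=0
Move 6: W@(0,1) -> caps B=0 W=0
Move 7: B@(2,0) -> caps B=0 W=0
Move 8: W@(1,2) -> caps B=0 W=0
Move 9: B@(1,1) -> caps B=0 W=0
Move 10: W@(0,3) -> caps B=0 W=1
Move 11: B@(3,1) -> caps B=1 W=1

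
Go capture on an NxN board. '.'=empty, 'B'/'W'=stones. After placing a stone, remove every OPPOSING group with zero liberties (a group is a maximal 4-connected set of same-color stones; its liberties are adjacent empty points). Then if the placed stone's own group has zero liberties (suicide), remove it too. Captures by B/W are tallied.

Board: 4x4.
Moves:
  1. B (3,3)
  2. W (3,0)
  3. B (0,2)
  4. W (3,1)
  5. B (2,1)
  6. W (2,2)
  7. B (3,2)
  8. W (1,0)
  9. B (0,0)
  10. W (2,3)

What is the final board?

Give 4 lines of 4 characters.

Answer: B.B.
W...
.BWW
WW..

Derivation:
Move 1: B@(3,3) -> caps B=0 W=0
Move 2: W@(3,0) -> caps B=0 W=0
Move 3: B@(0,2) -> caps B=0 W=0
Move 4: W@(3,1) -> caps B=0 W=0
Move 5: B@(2,1) -> caps B=0 W=0
Move 6: W@(2,2) -> caps B=0 W=0
Move 7: B@(3,2) -> caps B=0 W=0
Move 8: W@(1,0) -> caps B=0 W=0
Move 9: B@(0,0) -> caps B=0 W=0
Move 10: W@(2,3) -> caps B=0 W=2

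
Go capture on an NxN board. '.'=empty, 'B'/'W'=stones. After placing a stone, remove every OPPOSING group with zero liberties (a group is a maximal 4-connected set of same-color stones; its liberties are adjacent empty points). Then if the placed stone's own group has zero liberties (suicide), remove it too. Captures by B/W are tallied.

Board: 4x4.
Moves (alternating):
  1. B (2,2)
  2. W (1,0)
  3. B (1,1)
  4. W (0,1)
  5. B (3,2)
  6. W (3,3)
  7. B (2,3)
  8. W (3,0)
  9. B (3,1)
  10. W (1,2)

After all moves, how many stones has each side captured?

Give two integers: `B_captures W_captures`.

Move 1: B@(2,2) -> caps B=0 W=0
Move 2: W@(1,0) -> caps B=0 W=0
Move 3: B@(1,1) -> caps B=0 W=0
Move 4: W@(0,1) -> caps B=0 W=0
Move 5: B@(3,2) -> caps B=0 W=0
Move 6: W@(3,3) -> caps B=0 W=0
Move 7: B@(2,3) -> caps B=1 W=0
Move 8: W@(3,0) -> caps B=1 W=0
Move 9: B@(3,1) -> caps B=1 W=0
Move 10: W@(1,2) -> caps B=1 W=0

Answer: 1 0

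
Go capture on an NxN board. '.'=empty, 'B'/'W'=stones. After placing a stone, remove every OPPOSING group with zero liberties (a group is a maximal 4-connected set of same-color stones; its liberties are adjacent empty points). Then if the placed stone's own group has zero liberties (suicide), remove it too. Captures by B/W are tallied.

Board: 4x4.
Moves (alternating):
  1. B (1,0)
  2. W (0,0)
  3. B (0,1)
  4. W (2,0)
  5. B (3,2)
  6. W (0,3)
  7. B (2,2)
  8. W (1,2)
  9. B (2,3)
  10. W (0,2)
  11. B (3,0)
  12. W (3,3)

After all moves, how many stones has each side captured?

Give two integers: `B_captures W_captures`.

Move 1: B@(1,0) -> caps B=0 W=0
Move 2: W@(0,0) -> caps B=0 W=0
Move 3: B@(0,1) -> caps B=1 W=0
Move 4: W@(2,0) -> caps B=1 W=0
Move 5: B@(3,2) -> caps B=1 W=0
Move 6: W@(0,3) -> caps B=1 W=0
Move 7: B@(2,2) -> caps B=1 W=0
Move 8: W@(1,2) -> caps B=1 W=0
Move 9: B@(2,3) -> caps B=1 W=0
Move 10: W@(0,2) -> caps B=1 W=0
Move 11: B@(3,0) -> caps B=1 W=0
Move 12: W@(3,3) -> caps B=1 W=0

Answer: 1 0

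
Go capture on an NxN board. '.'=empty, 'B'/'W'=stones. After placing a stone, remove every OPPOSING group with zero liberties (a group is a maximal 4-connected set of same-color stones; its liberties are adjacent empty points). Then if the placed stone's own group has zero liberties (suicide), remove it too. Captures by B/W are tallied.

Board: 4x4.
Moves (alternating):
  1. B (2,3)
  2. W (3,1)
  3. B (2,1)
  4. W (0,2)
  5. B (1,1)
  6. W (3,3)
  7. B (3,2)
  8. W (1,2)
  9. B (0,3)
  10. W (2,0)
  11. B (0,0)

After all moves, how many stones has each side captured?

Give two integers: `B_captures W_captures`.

Answer: 1 0

Derivation:
Move 1: B@(2,3) -> caps B=0 W=0
Move 2: W@(3,1) -> caps B=0 W=0
Move 3: B@(2,1) -> caps B=0 W=0
Move 4: W@(0,2) -> caps B=0 W=0
Move 5: B@(1,1) -> caps B=0 W=0
Move 6: W@(3,3) -> caps B=0 W=0
Move 7: B@(3,2) -> caps B=1 W=0
Move 8: W@(1,2) -> caps B=1 W=0
Move 9: B@(0,3) -> caps B=1 W=0
Move 10: W@(2,0) -> caps B=1 W=0
Move 11: B@(0,0) -> caps B=1 W=0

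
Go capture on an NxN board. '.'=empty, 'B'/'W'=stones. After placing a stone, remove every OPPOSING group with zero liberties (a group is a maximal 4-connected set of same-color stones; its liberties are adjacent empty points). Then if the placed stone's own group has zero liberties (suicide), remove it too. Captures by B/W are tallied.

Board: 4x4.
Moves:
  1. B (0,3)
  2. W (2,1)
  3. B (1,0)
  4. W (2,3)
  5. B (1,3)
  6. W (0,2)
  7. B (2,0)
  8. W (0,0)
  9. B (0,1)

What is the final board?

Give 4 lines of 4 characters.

Move 1: B@(0,3) -> caps B=0 W=0
Move 2: W@(2,1) -> caps B=0 W=0
Move 3: B@(1,0) -> caps B=0 W=0
Move 4: W@(2,3) -> caps B=0 W=0
Move 5: B@(1,3) -> caps B=0 W=0
Move 6: W@(0,2) -> caps B=0 W=0
Move 7: B@(2,0) -> caps B=0 W=0
Move 8: W@(0,0) -> caps B=0 W=0
Move 9: B@(0,1) -> caps B=1 W=0

Answer: .BWB
B..B
BW.W
....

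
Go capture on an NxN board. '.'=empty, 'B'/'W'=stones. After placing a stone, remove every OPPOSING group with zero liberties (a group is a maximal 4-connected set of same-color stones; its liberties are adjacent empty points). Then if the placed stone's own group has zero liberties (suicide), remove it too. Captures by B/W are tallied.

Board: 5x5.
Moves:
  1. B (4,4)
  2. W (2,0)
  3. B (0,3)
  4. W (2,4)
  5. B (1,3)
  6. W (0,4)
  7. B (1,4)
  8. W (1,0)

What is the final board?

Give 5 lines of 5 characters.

Answer: ...B.
W..BB
W...W
.....
....B

Derivation:
Move 1: B@(4,4) -> caps B=0 W=0
Move 2: W@(2,0) -> caps B=0 W=0
Move 3: B@(0,3) -> caps B=0 W=0
Move 4: W@(2,4) -> caps B=0 W=0
Move 5: B@(1,3) -> caps B=0 W=0
Move 6: W@(0,4) -> caps B=0 W=0
Move 7: B@(1,4) -> caps B=1 W=0
Move 8: W@(1,0) -> caps B=1 W=0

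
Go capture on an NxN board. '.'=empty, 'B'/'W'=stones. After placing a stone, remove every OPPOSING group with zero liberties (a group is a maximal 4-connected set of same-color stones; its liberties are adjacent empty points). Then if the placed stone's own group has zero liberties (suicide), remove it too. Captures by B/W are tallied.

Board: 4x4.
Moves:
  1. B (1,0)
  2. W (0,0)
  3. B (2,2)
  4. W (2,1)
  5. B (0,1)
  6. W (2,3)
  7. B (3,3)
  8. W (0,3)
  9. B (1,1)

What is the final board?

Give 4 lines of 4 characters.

Answer: .B.W
BB..
.WBW
...B

Derivation:
Move 1: B@(1,0) -> caps B=0 W=0
Move 2: W@(0,0) -> caps B=0 W=0
Move 3: B@(2,2) -> caps B=0 W=0
Move 4: W@(2,1) -> caps B=0 W=0
Move 5: B@(0,1) -> caps B=1 W=0
Move 6: W@(2,3) -> caps B=1 W=0
Move 7: B@(3,3) -> caps B=1 W=0
Move 8: W@(0,3) -> caps B=1 W=0
Move 9: B@(1,1) -> caps B=1 W=0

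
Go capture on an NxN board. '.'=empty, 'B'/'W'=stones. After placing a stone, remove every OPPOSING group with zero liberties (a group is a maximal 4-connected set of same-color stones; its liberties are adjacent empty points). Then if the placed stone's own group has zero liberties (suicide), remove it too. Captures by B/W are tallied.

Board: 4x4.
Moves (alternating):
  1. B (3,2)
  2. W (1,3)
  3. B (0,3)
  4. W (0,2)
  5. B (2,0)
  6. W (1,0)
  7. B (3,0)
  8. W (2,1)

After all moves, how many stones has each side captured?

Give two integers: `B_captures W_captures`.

Move 1: B@(3,2) -> caps B=0 W=0
Move 2: W@(1,3) -> caps B=0 W=0
Move 3: B@(0,3) -> caps B=0 W=0
Move 4: W@(0,2) -> caps B=0 W=1
Move 5: B@(2,0) -> caps B=0 W=1
Move 6: W@(1,0) -> caps B=0 W=1
Move 7: B@(3,0) -> caps B=0 W=1
Move 8: W@(2,1) -> caps B=0 W=1

Answer: 0 1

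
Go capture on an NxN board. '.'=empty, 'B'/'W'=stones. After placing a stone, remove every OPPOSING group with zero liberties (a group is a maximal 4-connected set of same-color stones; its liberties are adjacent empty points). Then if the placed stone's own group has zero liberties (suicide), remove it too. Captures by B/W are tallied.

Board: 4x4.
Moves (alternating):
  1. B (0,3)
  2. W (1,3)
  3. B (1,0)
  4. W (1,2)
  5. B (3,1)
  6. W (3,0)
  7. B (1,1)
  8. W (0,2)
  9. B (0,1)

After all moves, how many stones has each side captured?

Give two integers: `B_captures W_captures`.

Move 1: B@(0,3) -> caps B=0 W=0
Move 2: W@(1,3) -> caps B=0 W=0
Move 3: B@(1,0) -> caps B=0 W=0
Move 4: W@(1,2) -> caps B=0 W=0
Move 5: B@(3,1) -> caps B=0 W=0
Move 6: W@(3,0) -> caps B=0 W=0
Move 7: B@(1,1) -> caps B=0 W=0
Move 8: W@(0,2) -> caps B=0 W=1
Move 9: B@(0,1) -> caps B=0 W=1

Answer: 0 1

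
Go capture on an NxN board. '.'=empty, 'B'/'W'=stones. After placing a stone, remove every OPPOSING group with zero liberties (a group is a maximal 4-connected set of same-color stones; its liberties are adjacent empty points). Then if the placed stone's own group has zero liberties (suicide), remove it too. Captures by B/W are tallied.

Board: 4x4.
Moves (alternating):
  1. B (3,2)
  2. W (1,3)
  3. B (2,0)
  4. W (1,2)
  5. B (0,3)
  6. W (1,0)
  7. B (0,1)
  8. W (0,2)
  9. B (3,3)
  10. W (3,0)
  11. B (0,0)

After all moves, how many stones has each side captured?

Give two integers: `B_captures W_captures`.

Answer: 0 1

Derivation:
Move 1: B@(3,2) -> caps B=0 W=0
Move 2: W@(1,3) -> caps B=0 W=0
Move 3: B@(2,0) -> caps B=0 W=0
Move 4: W@(1,2) -> caps B=0 W=0
Move 5: B@(0,3) -> caps B=0 W=0
Move 6: W@(1,0) -> caps B=0 W=0
Move 7: B@(0,1) -> caps B=0 W=0
Move 8: W@(0,2) -> caps B=0 W=1
Move 9: B@(3,3) -> caps B=0 W=1
Move 10: W@(3,0) -> caps B=0 W=1
Move 11: B@(0,0) -> caps B=0 W=1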